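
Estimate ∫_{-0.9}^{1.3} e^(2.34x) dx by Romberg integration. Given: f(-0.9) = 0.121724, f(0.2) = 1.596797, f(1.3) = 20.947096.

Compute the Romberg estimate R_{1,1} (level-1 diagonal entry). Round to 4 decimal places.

10.0672

R_{0,0} (trapezoid, 1 panel, h=2.2000): 23.175702
R_{1,0} (trapezoid, 2 panels, h=1.1000): 13.344328
R_{1,1} = 13.344328 + (13.344328 − 23.175702)/3 = 10.067203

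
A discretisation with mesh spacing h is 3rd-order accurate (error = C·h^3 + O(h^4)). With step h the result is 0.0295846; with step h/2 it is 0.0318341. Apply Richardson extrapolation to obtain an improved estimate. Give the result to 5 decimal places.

0.03216

The leading error scales as h^3; refining by a factor of 2 reduces it by 2^3 = 8.
Extrapolated value = (8·A(h/2) − A(h)) / (8 − 1)
= (8·0.0318341 − 0.0295846) / 7
= 0.2250882 / 7 = 0.0321555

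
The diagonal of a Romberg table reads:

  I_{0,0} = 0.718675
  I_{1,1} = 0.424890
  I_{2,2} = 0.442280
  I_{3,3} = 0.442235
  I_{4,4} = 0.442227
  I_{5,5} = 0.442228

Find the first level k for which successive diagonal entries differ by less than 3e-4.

|I_{1,1} − I_{0,0}| = 0.293785 ≥ 3e-4
|I_{2,2} − I_{1,1}| = 0.017390 ≥ 3e-4
|I_{3,3} − I_{2,2}| = 0.000045 < 3e-4

k = 3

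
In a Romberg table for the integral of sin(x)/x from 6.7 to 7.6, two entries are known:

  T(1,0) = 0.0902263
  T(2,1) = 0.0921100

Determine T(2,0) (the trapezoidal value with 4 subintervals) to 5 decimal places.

From T(2,1) = (4·T(2,0) − T(1,0))/3, solve for T(2,0):
4·T(2,0) = 3·0.0921100 + 0.0902263 = 0.3665563
T(2,0) = 0.0916391

0.09164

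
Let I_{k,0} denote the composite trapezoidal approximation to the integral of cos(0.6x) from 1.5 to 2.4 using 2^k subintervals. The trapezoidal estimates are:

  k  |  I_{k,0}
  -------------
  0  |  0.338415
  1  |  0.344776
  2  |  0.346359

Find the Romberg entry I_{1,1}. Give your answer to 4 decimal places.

Richardson extrapolation on the trapezoidal column (denominator 4−1=3):
I_{1,1} = (4·0.344776 − 0.338415) / 3 = 0.346896
(Column j=1 coincides with Simpson's rule on the same nodes.)

0.3469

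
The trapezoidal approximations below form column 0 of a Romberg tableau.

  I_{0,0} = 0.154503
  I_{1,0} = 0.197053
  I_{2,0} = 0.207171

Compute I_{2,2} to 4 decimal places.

0.2105

Richardson extrapolation on the trapezoidal column (denominator 4−1=3):
I_{1,1} = 0.197053 + (0.197053 − 0.154503)/3 = 0.211236
I_{2,1} = 0.207171 + (0.207171 − 0.197053)/3 = 0.210544
I_{2,2} = (16·0.210544 − 0.211236) / 15 = 0.210498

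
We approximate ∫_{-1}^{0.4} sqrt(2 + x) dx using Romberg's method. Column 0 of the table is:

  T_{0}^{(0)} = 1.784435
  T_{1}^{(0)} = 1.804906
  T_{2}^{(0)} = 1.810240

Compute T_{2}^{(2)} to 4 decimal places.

Richardson extrapolation on the trapezoidal column (denominator 4−1=3):
T_{1}^{(1)} = (4·1.804906 − 1.784435) / 3 = 1.811730
T_{2}^{(1)} = 1.810240 + (1.810240 − 1.804906)/3 = 1.812018
T_{2}^{(2)} = 1.812018 + (1.812018 − 1.811730)/15 = 1.812037
(Column j=1 coincides with Simpson's rule on the same nodes.)

1.8120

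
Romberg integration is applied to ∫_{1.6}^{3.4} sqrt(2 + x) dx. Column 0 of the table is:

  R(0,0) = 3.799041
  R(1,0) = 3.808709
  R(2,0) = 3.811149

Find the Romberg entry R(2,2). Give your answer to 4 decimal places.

Richardson extrapolation on the trapezoidal column (denominator 4−1=3):
R(1,1) = (4·3.808709 − 3.799041) / 3 = 3.811932
R(2,1) = 3.811149 + (3.811149 − 3.808709)/3 = 3.811962
R(2,2) = (16·3.811962 − 3.811932) / 15 = 3.811964
(Column j=1 coincides with Simpson's rule on the same nodes.)

3.8120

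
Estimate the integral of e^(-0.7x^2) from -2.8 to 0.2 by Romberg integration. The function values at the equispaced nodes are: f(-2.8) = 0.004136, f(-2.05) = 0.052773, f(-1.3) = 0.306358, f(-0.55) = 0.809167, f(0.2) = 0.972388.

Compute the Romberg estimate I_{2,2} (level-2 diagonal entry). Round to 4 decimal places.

1.2698

I_{0,0} (trapezoid, 1 panel, h=3.0000): 1.464786
I_{1,0} (trapezoid, 2 panels, h=1.5000): 1.191930
I_{2,0} (trapezoid, 4 panels, h=0.7500): 1.242420
I_{1,1} = 1.191930 + (1.191930 − 1.464786)/3 = 1.100978
I_{2,1} = 1.242420 + (1.242420 − 1.191930)/3 = 1.259250
I_{2,2} = 1.259250 + (1.259250 − 1.100978)/15 = 1.269801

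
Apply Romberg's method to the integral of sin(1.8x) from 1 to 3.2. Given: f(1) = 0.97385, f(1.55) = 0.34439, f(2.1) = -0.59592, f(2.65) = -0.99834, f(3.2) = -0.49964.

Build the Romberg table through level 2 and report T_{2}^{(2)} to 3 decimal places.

T_{0}^{(0)} (trapezoid, 1 panel, h=2.2000): 0.52163
T_{1}^{(0)} (trapezoid, 2 panels, h=1.1000): -0.39470
T_{2}^{(0)} (trapezoid, 4 panels, h=0.5500): -0.55702
T_{1}^{(1)} = -0.39470 + (-0.39470 − 0.52163)/3 = -0.70014
T_{2}^{(1)} = -0.55702 + (-0.55702 − (-0.39470))/3 = -0.61113
T_{2}^{(2)} = -0.61113 + (-0.61113 − (-0.70014))/15 = -0.60520

-0.605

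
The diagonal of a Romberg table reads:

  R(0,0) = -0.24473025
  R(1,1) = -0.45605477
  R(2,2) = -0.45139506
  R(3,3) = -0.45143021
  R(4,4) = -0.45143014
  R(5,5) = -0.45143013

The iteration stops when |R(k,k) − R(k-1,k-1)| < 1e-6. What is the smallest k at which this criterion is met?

k = 4

|R(1,1) − R(0,0)| = 0.21132452 ≥ 1e-6
|R(2,2) − R(1,1)| = 0.00465971 ≥ 1e-6
|R(3,3) − R(2,2)| = 0.00003515 ≥ 1e-6
|R(4,4) − R(3,3)| = 0.00000007 < 1e-6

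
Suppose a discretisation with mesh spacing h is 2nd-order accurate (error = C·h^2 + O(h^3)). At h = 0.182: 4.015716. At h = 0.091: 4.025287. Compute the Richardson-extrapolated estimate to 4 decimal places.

Extrapolated value = (4·A(h/2) − A(h)) / (4 − 1)
= (4·4.025287 − 4.015716) / 3
= 12.085432 / 3 = 4.028477

4.0285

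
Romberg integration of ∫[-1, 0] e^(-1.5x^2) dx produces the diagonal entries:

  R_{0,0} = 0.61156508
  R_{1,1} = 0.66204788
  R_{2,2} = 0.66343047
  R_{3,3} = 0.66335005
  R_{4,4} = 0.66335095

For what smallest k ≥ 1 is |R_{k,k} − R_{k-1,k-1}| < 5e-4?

k = 3

|R_{1,1} − R_{0,0}| = 0.05048280 ≥ 5e-4
|R_{2,2} − R_{1,1}| = 0.00138259 ≥ 5e-4
|R_{3,3} − R_{2,2}| = 0.00008042 < 5e-4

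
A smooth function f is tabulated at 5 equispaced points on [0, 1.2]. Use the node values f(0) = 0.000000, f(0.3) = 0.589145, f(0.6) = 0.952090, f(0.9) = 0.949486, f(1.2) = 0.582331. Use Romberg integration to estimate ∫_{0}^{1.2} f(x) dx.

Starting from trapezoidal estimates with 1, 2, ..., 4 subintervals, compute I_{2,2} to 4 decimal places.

I_{0,0} (trapezoid, 1 panel, h=1.2000): 0.349399
I_{1,0} (trapezoid, 2 panels, h=0.6000): 0.745953
I_{2,0} (trapezoid, 4 panels, h=0.3000): 0.834566
I_{1,1} = 0.745953 + (0.745953 − 0.349399)/3 = 0.878138
I_{2,1} = 0.834566 + (0.834566 − 0.745953)/3 = 0.864104
I_{2,2} = 0.864104 + (0.864104 − 0.878138)/15 = 0.863168

0.8632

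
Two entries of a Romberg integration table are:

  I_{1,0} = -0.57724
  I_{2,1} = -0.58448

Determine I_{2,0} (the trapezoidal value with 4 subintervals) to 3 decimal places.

-0.583

From I_{2,1} = (4·I_{2,0} − I_{1,0})/3, solve for I_{2,0}:
4·I_{2,0} = 3·(-0.58448) + (-0.57724) = -2.33068
I_{2,0} = -0.58267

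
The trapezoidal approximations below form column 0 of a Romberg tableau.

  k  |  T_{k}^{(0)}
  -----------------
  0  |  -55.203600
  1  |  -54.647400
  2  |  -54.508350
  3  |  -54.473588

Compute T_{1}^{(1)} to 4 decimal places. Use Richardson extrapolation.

-54.4620

Richardson extrapolation on the trapezoidal column (denominator 4−1=3):
T_{1}^{(1)} = -54.647400 + (-54.647400 − (-55.203600))/3 = -54.462000
(Column j=1 coincides with Simpson's rule on the same nodes.)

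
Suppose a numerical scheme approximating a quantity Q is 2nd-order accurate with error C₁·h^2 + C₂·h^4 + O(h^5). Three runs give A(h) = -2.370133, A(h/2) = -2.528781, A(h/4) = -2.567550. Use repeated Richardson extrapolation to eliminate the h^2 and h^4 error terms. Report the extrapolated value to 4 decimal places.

First eliminate the h^2 term (factor 2^2 = 4):
  B₁ = (4·(-2.528781) − (-2.370133))/3 = -2.581664
  B₂ = (4·(-2.567550) − (-2.528781))/3 = -2.580473
Then eliminate the h^4 term (factor 2^4 = 16):
  (16·(-2.580473) − (-2.581664))/15 = -2.580394

-2.5804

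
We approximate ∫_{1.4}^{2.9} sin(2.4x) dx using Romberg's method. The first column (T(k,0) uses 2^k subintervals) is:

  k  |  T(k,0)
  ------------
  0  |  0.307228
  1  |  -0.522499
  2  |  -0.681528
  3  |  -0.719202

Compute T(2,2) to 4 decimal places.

-0.7302

T(1,1) = -0.522499 + (-0.522499 − 0.307228)/3 = -0.799075
T(2,1) = -0.681528 + (-0.681528 − (-0.522499))/3 = -0.734538
T(2,2) = -0.734538 + (-0.734538 − (-0.799075))/15 = -0.730236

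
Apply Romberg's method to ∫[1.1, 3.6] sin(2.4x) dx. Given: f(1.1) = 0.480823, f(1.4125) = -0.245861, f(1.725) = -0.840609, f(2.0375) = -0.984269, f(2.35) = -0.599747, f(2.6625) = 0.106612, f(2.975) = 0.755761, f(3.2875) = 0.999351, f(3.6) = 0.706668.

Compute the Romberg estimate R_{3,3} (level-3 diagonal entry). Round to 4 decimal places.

R_{0,0} (trapezoid, 1 panel, h=2.5000): 1.484364
R_{1,0} (trapezoid, 2 panels, h=1.2500): -0.007502
R_{2,0} (trapezoid, 4 panels, h=0.6250): -0.056781
R_{3,0} (trapezoid, 8 panels, h=0.3125): -0.067193
R_{1,1} = -0.007502 + (-0.007502 − 1.484364)/3 = -0.504791
R_{2,1} = -0.056781 + (-0.056781 − (-0.007502))/3 = -0.073207
R_{3,1} = -0.067193 + (-0.067193 − (-0.056781))/3 = -0.070664
R_{2,2} = -0.073207 + (-0.073207 − (-0.504791))/15 = -0.044435
R_{3,2} = -0.070664 + (-0.070664 − (-0.073207))/15 = -0.070494
R_{3,3} = -0.070494 + (-0.070494 − (-0.044435))/63 = -0.070908

-0.0709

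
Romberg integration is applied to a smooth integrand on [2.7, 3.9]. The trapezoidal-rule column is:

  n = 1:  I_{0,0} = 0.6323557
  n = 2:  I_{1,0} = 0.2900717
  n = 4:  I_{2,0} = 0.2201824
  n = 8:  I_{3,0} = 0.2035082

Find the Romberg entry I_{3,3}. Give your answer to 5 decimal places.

0.19802

Richardson extrapolation on the trapezoidal column (denominator 4−1=3):
I_{1,1} = 0.2900717 + (0.2900717 − 0.6323557)/3 = 0.1759770
I_{2,1} = (4·0.2201824 − 0.2900717) / 3 = 0.1968860
I_{3,1} = (4·0.2035082 − 0.2201824) / 3 = 0.1979501
I_{2,2} = 0.1968860 + (0.1968860 − 0.1759770)/15 = 0.1982799
I_{3,2} = (16·0.1979501 − 0.1968860) / 15 = 0.1980210
I_{3,3} = 0.1980210 + (0.1980210 − 0.1982799)/63 = 0.1980169
(Column j=1 coincides with Simpson's rule on the same nodes.)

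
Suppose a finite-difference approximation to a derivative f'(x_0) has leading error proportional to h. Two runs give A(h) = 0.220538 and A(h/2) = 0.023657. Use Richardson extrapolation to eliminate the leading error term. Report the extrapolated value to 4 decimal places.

The leading error scales as h; refining by a factor of 2 reduces it by 2^1 = 2.
Extrapolated value = (2·A(h/2) − A(h)) / (2 − 1)
= (2·0.023657 − 0.220538) / 1
= -0.173224 / 1 = -0.173224

-0.1732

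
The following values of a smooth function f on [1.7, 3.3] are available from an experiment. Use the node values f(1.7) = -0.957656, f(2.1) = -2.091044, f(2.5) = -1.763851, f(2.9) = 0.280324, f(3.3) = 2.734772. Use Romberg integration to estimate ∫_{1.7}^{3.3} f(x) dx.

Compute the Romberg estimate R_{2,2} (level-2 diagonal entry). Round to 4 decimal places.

R_{0,0} (trapezoid, 1 panel, h=1.6000): 1.421693
R_{1,0} (trapezoid, 2 panels, h=0.8000): -0.700234
R_{2,0} (trapezoid, 4 panels, h=0.4000): -1.074405
R_{1,1} = -0.700234 + (-0.700234 − 1.421693)/3 = -1.407543
R_{2,1} = -1.074405 + (-1.074405 − (-0.700234))/3 = -1.199129
R_{2,2} = -1.199129 + (-1.199129 − (-1.407543))/15 = -1.185235

-1.1852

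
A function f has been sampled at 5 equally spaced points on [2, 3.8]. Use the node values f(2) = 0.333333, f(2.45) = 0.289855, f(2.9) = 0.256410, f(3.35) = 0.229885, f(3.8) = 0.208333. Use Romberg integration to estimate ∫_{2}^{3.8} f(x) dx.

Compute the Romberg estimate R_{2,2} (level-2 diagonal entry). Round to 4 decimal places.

0.4700

R_{0,0} (trapezoid, 1 panel, h=1.8000): 0.487499
R_{1,0} (trapezoid, 2 panels, h=0.9000): 0.474519
R_{2,0} (trapezoid, 4 panels, h=0.4500): 0.471142
R_{1,1} = 0.474519 + (0.474519 − 0.487499)/3 = 0.470192
R_{2,1} = 0.471142 + (0.471142 − 0.474519)/3 = 0.470016
R_{2,2} = 0.470016 + (0.470016 − 0.470192)/15 = 0.470004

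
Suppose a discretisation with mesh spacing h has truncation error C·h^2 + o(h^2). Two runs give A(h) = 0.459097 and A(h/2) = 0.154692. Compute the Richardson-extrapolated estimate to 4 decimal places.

0.0532

The leading error scales as h^2; refining by a factor of 2 reduces it by 2^2 = 4.
Extrapolated value = (4·A(h/2) − A(h)) / (4 − 1)
= (4·0.154692 − 0.459097) / 3
= 0.159671 / 3 = 0.053224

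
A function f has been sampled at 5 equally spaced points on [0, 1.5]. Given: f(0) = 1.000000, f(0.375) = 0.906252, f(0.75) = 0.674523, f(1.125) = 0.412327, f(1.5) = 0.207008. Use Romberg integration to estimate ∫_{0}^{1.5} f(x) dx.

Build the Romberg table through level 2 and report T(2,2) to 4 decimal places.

T(0,0) (trapezoid, 1 panel, h=1.5000): 0.905256
T(1,0) (trapezoid, 2 panels, h=0.7500): 0.958520
T(2,0) (trapezoid, 4 panels, h=0.3750): 0.973727
T(1,1) = 0.958520 + (0.958520 − 0.905256)/3 = 0.976275
T(2,1) = 0.973727 + (0.973727 − 0.958520)/3 = 0.978796
T(2,2) = 0.978796 + (0.978796 − 0.976275)/15 = 0.978964

0.9790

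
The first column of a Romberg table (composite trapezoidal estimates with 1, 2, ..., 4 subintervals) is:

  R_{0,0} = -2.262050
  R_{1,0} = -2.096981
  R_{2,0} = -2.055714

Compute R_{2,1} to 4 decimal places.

-2.0420

R_{2,1} = (4·(-2.055714) − (-2.096981)) / 3 = -2.041958
(Column j=1 coincides with Simpson's rule on the same nodes.)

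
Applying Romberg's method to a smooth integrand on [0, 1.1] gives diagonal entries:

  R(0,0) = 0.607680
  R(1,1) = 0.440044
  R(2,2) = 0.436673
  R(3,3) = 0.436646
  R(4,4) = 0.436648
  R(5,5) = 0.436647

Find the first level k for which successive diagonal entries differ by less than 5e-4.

|R(1,1) − R(0,0)| = 0.167636 ≥ 5e-4
|R(2,2) − R(1,1)| = 0.003371 ≥ 5e-4
|R(3,3) − R(2,2)| = 0.000027 < 5e-4

k = 3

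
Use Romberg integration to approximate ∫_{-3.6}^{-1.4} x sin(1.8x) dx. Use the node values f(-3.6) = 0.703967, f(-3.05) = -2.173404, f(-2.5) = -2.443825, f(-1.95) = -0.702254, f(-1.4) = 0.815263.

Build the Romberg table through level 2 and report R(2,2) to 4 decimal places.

-2.7063

R(0,0) (trapezoid, 1 panel, h=2.2000): 1.671153
R(1,0) (trapezoid, 2 panels, h=1.1000): -1.852631
R(2,0) (trapezoid, 4 panels, h=0.5500): -2.507927
R(1,1) = -1.852631 + (-1.852631 − 1.671153)/3 = -3.027226
R(2,1) = -2.507927 + (-2.507927 − (-1.852631))/3 = -2.726359
R(2,2) = -2.726359 + (-2.726359 − (-3.027226))/15 = -2.706301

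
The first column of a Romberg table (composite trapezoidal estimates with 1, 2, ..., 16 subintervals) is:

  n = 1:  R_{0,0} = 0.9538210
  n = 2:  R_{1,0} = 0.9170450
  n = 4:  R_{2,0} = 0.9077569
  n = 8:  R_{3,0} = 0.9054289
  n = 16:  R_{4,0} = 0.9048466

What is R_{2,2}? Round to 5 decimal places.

Richardson extrapolation on the trapezoidal column (denominator 4−1=3):
R_{1,1} = 0.9170450 + (0.9170450 − 0.9538210)/3 = 0.9047863
R_{2,1} = 0.9077569 + (0.9077569 − 0.9170450)/3 = 0.9046609
R_{2,2} = 0.9046609 + (0.9046609 − 0.9047863)/15 = 0.9046525

0.90465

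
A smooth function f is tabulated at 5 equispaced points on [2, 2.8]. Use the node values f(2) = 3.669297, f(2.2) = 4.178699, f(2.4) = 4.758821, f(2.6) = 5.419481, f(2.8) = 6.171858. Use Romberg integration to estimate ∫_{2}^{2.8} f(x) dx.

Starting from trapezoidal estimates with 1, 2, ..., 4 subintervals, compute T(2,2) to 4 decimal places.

3.8501

T(0,0) (trapezoid, 1 panel, h=0.8000): 3.936462
T(1,0) (trapezoid, 2 panels, h=0.4000): 3.871759
T(2,0) (trapezoid, 4 panels, h=0.2000): 3.855516
T(1,1) = 3.871759 + (3.871759 − 3.936462)/3 = 3.850191
T(2,1) = 3.855516 + (3.855516 − 3.871759)/3 = 3.850102
T(2,2) = 3.850102 + (3.850102 − 3.850191)/15 = 3.850096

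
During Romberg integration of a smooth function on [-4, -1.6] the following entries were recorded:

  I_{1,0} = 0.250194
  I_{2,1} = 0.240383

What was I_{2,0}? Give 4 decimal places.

From I_{2,1} = (4·I_{2,0} − I_{1,0})/3, solve for I_{2,0}:
4·I_{2,0} = 3·0.240383 + 0.250194 = 0.971343
I_{2,0} = 0.242836

0.2428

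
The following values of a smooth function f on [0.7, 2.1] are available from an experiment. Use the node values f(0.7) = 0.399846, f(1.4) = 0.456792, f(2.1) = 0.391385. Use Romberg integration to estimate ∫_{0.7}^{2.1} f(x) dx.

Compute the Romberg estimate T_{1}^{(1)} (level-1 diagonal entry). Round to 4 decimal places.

0.6110

T_{0}^{(0)} (trapezoid, 1 panel, h=1.4000): 0.553862
T_{1}^{(0)} (trapezoid, 2 panels, h=0.7000): 0.596685
T_{1}^{(1)} = 0.596685 + (0.596685 − 0.553862)/3 = 0.610959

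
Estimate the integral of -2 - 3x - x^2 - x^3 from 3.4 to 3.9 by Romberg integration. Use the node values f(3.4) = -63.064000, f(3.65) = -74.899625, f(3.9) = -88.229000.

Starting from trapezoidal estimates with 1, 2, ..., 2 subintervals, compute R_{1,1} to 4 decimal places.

-37.5743

R_{0,0} (trapezoid, 1 panel, h=0.5000): -37.823250
R_{1,0} (trapezoid, 2 panels, h=0.2500): -37.636531
R_{1,1} = -37.636531 + (-37.636531 − (-37.823250))/3 = -37.574291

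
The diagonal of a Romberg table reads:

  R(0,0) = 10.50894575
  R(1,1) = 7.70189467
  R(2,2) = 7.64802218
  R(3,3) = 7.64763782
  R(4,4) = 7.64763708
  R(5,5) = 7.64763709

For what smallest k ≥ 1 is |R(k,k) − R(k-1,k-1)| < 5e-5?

k = 4

|R(1,1) − R(0,0)| = 2.80705108 ≥ 5e-5
|R(2,2) − R(1,1)| = 0.05387249 ≥ 5e-5
|R(3,3) − R(2,2)| = 0.00038436 ≥ 5e-5
|R(4,4) − R(3,3)| = 0.00000074 < 5e-5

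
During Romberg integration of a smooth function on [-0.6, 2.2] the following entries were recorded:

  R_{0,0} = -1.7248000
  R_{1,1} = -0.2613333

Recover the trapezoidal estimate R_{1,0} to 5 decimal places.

From R_{1,1} = (4·R_{1,0} − R_{0,0})/3, solve for R_{1,0}:
4·R_{1,0} = 3·(-0.2613333) + (-1.7248000) = -2.5087999
R_{1,0} = -0.6272000

-0.62720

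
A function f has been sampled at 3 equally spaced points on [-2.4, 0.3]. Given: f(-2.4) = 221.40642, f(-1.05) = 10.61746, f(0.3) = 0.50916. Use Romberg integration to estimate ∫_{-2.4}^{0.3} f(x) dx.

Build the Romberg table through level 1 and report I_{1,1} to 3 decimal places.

I_{0,0} (trapezoid, 1 panel, h=2.7000): 299.58603
I_{1,0} (trapezoid, 2 panels, h=1.3500): 164.12659
I_{1,1} = 164.12659 + (164.12659 − 299.58603)/3 = 118.97344

118.973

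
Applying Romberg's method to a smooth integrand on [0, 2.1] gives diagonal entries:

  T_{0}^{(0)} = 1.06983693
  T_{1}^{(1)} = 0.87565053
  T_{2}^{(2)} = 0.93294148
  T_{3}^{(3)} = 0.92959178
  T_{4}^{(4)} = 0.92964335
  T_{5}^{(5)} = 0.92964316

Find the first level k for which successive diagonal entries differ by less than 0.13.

|T_{1}^{(1)} − T_{0}^{(0)}| = 0.19418640 ≥ 0.13
|T_{2}^{(2)} − T_{1}^{(1)}| = 0.05729095 < 0.13

k = 2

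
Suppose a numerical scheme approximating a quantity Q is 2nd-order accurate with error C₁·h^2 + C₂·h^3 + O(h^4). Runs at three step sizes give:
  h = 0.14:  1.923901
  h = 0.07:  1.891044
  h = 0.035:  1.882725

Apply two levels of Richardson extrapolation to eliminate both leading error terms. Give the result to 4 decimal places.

First eliminate the h^2 term (factor 2^2 = 4):
  B₁ = (4·1.891044 − 1.923901)/3 = 1.880092
  B₂ = (4·1.882725 − 1.891044)/3 = 1.879952
Then eliminate the h^3 term (factor 2^3 = 8):
  (8·1.879952 − 1.880092)/7 = 1.879932

1.8799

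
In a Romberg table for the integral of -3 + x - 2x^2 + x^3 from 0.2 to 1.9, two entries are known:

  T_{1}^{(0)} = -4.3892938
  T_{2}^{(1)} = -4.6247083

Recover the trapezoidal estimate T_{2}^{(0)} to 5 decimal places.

-4.56585

From T_{2}^{(1)} = (4·T_{2}^{(0)} − T_{1}^{(0)})/3, solve for T_{2}^{(0)}:
4·T_{2}^{(0)} = 3·(-4.6247083) + (-4.3892938) = -18.2634187
T_{2}^{(0)} = -4.5658547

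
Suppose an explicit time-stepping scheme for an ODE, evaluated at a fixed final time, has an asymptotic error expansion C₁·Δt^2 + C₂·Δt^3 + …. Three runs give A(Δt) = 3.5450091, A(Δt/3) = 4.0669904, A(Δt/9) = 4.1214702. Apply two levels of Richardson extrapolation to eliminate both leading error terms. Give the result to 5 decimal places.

First eliminate the Δt^2 term (factor 3^2 = 9):
  B₁ = (9·4.0669904 − 3.5450091)/8 = 4.1322381
  B₂ = (9·4.1214702 − 4.0669904)/8 = 4.1282802
Then eliminate the Δt^3 term (factor 3^3 = 27):
  (27·4.1282802 − 4.1322381)/26 = 4.1281280

4.12813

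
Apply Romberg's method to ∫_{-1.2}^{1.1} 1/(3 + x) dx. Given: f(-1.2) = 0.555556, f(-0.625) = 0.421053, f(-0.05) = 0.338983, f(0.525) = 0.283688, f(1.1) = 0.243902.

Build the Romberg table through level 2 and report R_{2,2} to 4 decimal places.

R_{0,0} (trapezoid, 1 panel, h=2.3000): 0.919377
R_{1,0} (trapezoid, 2 panels, h=1.1500): 0.849519
R_{2,0} (trapezoid, 4 panels, h=0.5750): 0.829985
R_{1,1} = 0.849519 + (0.849519 − 0.919377)/3 = 0.826233
R_{2,1} = 0.829985 + (0.829985 − 0.849519)/3 = 0.823474
R_{2,2} = 0.823474 + (0.823474 − 0.826233)/15 = 0.823290

0.8233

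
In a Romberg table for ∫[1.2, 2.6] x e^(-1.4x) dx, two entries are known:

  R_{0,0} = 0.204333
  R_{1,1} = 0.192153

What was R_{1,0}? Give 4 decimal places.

From R_{1,1} = (4·R_{1,0} − R_{0,0})/3, solve for R_{1,0}:
4·R_{1,0} = 3·0.192153 + 0.204333 = 0.780792
R_{1,0} = 0.195198

0.1952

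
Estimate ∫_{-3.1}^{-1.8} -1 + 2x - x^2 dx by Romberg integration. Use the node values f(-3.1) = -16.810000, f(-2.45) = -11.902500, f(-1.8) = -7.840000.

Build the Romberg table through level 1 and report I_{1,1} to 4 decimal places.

I_{0,0} (trapezoid, 1 panel, h=1.3000): -16.022500
I_{1,0} (trapezoid, 2 panels, h=0.6500): -15.747875
I_{1,1} = -15.747875 + (-15.747875 − (-16.022500))/3 = -15.656333

-15.6563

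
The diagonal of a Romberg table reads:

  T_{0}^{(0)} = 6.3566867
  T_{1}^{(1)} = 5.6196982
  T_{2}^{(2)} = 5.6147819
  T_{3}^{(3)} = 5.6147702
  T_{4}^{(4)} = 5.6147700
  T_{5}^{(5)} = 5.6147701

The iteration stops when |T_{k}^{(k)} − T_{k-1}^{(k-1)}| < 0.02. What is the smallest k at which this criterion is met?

k = 2

|T_{1}^{(1)} − T_{0}^{(0)}| = 0.7369885 ≥ 0.02
|T_{2}^{(2)} − T_{1}^{(1)}| = 0.0049163 < 0.02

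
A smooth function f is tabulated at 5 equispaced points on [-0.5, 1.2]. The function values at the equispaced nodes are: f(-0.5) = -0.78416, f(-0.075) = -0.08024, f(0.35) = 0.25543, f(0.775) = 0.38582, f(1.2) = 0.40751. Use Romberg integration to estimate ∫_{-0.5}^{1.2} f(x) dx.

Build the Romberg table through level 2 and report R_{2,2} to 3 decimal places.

R_{0,0} (trapezoid, 1 panel, h=1.7000): -0.32015
R_{1,0} (trapezoid, 2 panels, h=0.8500): 0.05704
R_{2,0} (trapezoid, 4 panels, h=0.4250): 0.15839
R_{1,1} = 0.05704 + (0.05704 − (-0.32015))/3 = 0.18277
R_{2,1} = 0.15839 + (0.15839 − 0.05704)/3 = 0.19217
R_{2,2} = 0.19217 + (0.19217 − 0.18277)/15 = 0.19280

0.193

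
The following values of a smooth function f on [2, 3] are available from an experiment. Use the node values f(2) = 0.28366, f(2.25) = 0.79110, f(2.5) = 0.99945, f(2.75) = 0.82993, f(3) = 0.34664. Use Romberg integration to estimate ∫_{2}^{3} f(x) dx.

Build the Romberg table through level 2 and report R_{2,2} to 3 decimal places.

R_{0,0} (trapezoid, 1 panel, h=1.0000): 0.31515
R_{1,0} (trapezoid, 2 panels, h=0.5000): 0.65730
R_{2,0} (trapezoid, 4 panels, h=0.2500): 0.73391
R_{1,1} = 0.65730 + (0.65730 − 0.31515)/3 = 0.77135
R_{2,1} = 0.73391 + (0.73391 − 0.65730)/3 = 0.75945
R_{2,2} = 0.75945 + (0.75945 − 0.77135)/15 = 0.75866

0.759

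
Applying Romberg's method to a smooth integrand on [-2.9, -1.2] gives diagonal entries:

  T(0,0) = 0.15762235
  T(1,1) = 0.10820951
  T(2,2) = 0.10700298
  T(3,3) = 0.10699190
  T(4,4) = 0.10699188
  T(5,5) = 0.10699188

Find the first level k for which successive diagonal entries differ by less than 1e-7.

k = 4

|T(1,1) − T(0,0)| = 0.04941284 ≥ 1e-7
|T(2,2) − T(1,1)| = 0.00120653 ≥ 1e-7
|T(3,3) − T(2,2)| = 0.00001108 ≥ 1e-7
|T(4,4) − T(3,3)| = 0.00000002 < 1e-7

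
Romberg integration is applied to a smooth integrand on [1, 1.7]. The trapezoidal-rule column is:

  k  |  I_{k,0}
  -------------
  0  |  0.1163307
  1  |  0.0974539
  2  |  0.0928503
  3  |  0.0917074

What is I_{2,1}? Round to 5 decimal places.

0.09132

Richardson extrapolation on the trapezoidal column (denominator 4−1=3):
I_{2,1} = 0.0928503 + (0.0928503 − 0.0974539)/3 = 0.0913158
(Column j=1 coincides with Simpson's rule on the same nodes.)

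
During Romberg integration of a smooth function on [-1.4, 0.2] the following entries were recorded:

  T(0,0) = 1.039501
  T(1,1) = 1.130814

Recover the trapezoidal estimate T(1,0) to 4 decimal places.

From T(1,1) = (4·T(1,0) − T(0,0))/3, solve for T(1,0):
4·T(1,0) = 3·1.130814 + 1.039501 = 4.431943
T(1,0) = 1.107986

1.1080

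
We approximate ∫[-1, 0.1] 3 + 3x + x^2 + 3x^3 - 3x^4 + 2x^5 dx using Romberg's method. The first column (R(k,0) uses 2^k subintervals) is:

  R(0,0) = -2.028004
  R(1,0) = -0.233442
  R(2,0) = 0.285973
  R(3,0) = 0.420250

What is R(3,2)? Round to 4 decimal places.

0.4654

Richardson extrapolation on the trapezoidal column (denominator 4−1=3):
R(2,1) = 0.285973 + (0.285973 − (-0.233442))/3 = 0.459111
R(3,1) = (4·0.420250 − 0.285973) / 3 = 0.465009
R(3,2) = 0.465009 + (0.465009 − 0.459111)/15 = 0.465402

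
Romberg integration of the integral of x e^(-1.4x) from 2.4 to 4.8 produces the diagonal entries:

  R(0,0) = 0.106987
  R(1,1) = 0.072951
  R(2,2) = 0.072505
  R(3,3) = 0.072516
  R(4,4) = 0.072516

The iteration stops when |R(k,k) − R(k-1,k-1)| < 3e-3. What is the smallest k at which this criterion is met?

|R(1,1) − R(0,0)| = 0.034036 ≥ 3e-3
|R(2,2) − R(1,1)| = 0.000446 < 3e-3

k = 2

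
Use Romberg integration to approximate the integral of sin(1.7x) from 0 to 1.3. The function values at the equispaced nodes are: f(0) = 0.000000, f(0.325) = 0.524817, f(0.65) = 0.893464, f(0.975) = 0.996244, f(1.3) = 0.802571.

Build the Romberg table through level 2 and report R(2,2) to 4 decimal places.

0.9391

R(0,0) (trapezoid, 1 panel, h=1.3000): 0.521671
R(1,0) (trapezoid, 2 panels, h=0.6500): 0.841587
R(2,0) (trapezoid, 4 panels, h=0.3250): 0.915138
R(1,1) = 0.841587 + (0.841587 − 0.521671)/3 = 0.948226
R(2,1) = 0.915138 + (0.915138 − 0.841587)/3 = 0.939655
R(2,2) = 0.939655 + (0.939655 − 0.948226)/15 = 0.939084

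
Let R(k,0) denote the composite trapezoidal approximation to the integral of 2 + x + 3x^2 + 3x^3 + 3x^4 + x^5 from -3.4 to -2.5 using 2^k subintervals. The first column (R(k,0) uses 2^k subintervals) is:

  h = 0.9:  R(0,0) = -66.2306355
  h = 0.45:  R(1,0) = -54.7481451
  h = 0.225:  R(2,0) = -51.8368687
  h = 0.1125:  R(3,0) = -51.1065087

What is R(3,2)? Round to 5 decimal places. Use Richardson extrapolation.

Richardson extrapolation on the trapezoidal column (denominator 4−1=3):
R(2,1) = (4·(-51.8368687) − (-54.7481451)) / 3 = -50.8664432
R(3,1) = (4·(-51.1065087) − (-51.8368687)) / 3 = -50.8630554
R(3,2) = (16·(-50.8630554) − (-50.8664432)) / 15 = -50.8628295

-50.86283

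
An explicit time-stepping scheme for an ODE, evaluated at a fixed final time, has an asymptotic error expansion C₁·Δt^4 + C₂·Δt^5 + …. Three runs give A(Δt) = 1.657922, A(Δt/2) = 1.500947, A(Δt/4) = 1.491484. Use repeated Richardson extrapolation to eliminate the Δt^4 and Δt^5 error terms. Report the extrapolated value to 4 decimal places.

1.4909

First eliminate the Δt^4 term (factor 2^4 = 16):
  B₁ = (16·1.500947 − 1.657922)/15 = 1.490482
  B₂ = (16·1.491484 − 1.500947)/15 = 1.490853
Then eliminate the Δt^5 term (factor 2^5 = 32):
  (32·1.490853 − 1.490482)/31 = 1.490865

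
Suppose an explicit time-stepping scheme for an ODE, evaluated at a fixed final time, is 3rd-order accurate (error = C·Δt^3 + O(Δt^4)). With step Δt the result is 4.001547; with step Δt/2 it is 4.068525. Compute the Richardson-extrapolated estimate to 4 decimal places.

4.0781

Extrapolated value = (8·A(Δt/2) − A(Δt)) / (8 − 1)
= (8·4.068525 − 4.001547) / 7
= 28.546653 / 7 = 4.078093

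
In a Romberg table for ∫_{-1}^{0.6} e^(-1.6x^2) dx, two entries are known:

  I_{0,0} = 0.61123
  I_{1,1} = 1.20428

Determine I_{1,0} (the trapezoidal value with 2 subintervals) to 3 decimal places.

From I_{1,1} = (4·I_{1,0} − I_{0,0})/3, solve for I_{1,0}:
4·I_{1,0} = 3·1.20428 + 0.61123 = 4.22407
I_{1,0} = 1.05602

1.056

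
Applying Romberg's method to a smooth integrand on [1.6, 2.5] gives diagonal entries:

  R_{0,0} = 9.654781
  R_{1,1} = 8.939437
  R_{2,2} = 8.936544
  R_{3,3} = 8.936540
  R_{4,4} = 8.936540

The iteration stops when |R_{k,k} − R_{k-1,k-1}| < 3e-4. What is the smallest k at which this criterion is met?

|R_{1,1} − R_{0,0}| = 0.715344 ≥ 3e-4
|R_{2,2} − R_{1,1}| = 0.002893 ≥ 3e-4
|R_{3,3} − R_{2,2}| = 0.000004 < 3e-4

k = 3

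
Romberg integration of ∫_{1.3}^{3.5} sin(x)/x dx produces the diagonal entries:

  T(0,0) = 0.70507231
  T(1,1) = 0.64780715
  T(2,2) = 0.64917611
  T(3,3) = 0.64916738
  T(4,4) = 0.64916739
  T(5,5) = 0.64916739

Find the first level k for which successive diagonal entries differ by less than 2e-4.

|T(1,1) − T(0,0)| = 0.05726516 ≥ 2e-4
|T(2,2) − T(1,1)| = 0.00136896 ≥ 2e-4
|T(3,3) − T(2,2)| = 0.00000873 < 2e-4

k = 3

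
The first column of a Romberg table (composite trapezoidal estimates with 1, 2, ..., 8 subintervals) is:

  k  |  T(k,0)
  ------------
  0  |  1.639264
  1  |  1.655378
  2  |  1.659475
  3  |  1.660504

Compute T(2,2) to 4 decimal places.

1.6608

Richardson extrapolation on the trapezoidal column (denominator 4−1=3):
T(1,1) = 1.655378 + (1.655378 − 1.639264)/3 = 1.660749
T(2,1) = 1.659475 + (1.659475 − 1.655378)/3 = 1.660841
T(2,2) = 1.660841 + (1.660841 − 1.660749)/15 = 1.660847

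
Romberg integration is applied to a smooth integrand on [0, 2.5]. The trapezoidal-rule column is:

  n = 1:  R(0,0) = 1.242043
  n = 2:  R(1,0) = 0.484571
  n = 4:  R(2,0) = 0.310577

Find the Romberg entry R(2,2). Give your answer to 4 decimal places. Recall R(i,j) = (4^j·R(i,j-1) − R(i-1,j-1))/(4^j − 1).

0.2539

R(1,1) = 0.484571 + (0.484571 − 1.242043)/3 = 0.232080
R(2,1) = (4·0.310577 − 0.484571) / 3 = 0.252579
R(2,2) = (16·0.252579 − 0.232080) / 15 = 0.253946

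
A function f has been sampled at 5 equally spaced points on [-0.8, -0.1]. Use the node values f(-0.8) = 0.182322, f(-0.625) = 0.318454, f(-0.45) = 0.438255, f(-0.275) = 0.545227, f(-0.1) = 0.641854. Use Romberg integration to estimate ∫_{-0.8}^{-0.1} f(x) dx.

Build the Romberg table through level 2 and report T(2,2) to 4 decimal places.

T(0,0) (trapezoid, 1 panel, h=0.7000): 0.288462
T(1,0) (trapezoid, 2 panels, h=0.3500): 0.297620
T(2,0) (trapezoid, 4 panels, h=0.1750): 0.299954
T(1,1) = 0.297620 + (0.297620 − 0.288462)/3 = 0.300673
T(2,1) = 0.299954 + (0.299954 − 0.297620)/3 = 0.300732
T(2,2) = 0.300732 + (0.300732 − 0.300673)/15 = 0.300736

0.3007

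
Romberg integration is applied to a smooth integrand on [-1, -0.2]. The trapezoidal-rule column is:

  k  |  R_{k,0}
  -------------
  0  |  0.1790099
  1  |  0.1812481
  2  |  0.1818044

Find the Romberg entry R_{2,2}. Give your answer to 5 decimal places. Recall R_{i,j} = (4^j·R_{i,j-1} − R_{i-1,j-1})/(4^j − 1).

R_{1,1} = (4·0.1812481 − 0.1790099) / 3 = 0.1819942
R_{2,1} = (4·0.1818044 − 0.1812481) / 3 = 0.1819898
R_{2,2} = (16·0.1819898 − 0.1819942) / 15 = 0.1819895

0.18199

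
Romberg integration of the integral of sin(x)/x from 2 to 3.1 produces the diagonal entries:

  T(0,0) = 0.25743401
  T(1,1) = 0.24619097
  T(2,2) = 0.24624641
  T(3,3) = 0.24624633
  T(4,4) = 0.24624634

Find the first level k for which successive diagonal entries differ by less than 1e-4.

k = 2

|T(1,1) − T(0,0)| = 0.01124304 ≥ 1e-4
|T(2,2) − T(1,1)| = 0.00005544 < 1e-4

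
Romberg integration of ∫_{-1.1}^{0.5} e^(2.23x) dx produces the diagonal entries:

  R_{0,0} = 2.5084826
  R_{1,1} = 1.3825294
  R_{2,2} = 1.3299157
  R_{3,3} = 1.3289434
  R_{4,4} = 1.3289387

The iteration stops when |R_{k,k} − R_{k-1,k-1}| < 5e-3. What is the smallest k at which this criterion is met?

|R_{1,1} − R_{0,0}| = 1.1259532 ≥ 5e-3
|R_{2,2} − R_{1,1}| = 0.0526137 ≥ 5e-3
|R_{3,3} − R_{2,2}| = 0.0009723 < 5e-3

k = 3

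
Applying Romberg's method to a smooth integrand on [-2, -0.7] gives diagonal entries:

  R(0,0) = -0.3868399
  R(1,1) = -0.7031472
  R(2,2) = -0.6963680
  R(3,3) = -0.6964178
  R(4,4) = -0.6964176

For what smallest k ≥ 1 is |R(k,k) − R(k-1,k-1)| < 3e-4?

k = 3

|R(1,1) − R(0,0)| = 0.3163073 ≥ 3e-4
|R(2,2) − R(1,1)| = 0.0067792 ≥ 3e-4
|R(3,3) − R(2,2)| = 0.0000498 < 3e-4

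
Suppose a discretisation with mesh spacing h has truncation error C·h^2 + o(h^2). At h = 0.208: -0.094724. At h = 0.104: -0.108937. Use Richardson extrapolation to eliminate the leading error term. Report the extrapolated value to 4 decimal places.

The leading error scales as h^2; refining by a factor of 2 reduces it by 2^2 = 4.
Extrapolated value = (4·A(h/2) − A(h)) / (4 − 1)
= (4·(-0.108937) − (-0.094724)) / 3
= -0.341024 / 3 = -0.113675

-0.1137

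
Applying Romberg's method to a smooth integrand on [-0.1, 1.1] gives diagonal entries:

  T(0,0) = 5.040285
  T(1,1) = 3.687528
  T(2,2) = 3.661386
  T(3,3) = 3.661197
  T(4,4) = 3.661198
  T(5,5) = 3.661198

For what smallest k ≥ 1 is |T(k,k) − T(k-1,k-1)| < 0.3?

|T(1,1) − T(0,0)| = 1.352757 ≥ 0.3
|T(2,2) − T(1,1)| = 0.026142 < 0.3

k = 2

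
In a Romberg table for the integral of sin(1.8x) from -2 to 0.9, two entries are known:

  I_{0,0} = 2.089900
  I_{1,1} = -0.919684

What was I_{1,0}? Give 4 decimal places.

-0.1673

From I_{1,1} = (4·I_{1,0} − I_{0,0})/3, solve for I_{1,0}:
4·I_{1,0} = 3·(-0.919684) + 2.089900 = -0.669152
I_{1,0} = -0.167288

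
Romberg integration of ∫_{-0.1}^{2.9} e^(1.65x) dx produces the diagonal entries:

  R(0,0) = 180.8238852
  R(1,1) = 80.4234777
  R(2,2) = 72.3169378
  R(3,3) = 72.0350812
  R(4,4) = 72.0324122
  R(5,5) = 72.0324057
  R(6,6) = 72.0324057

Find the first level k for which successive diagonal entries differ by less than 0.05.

|R(1,1) − R(0,0)| = 100.4004075 ≥ 0.05
|R(2,2) − R(1,1)| = 8.1065399 ≥ 0.05
|R(3,3) − R(2,2)| = 0.2818566 ≥ 0.05
|R(4,4) − R(3,3)| = 0.0026690 < 0.05

k = 4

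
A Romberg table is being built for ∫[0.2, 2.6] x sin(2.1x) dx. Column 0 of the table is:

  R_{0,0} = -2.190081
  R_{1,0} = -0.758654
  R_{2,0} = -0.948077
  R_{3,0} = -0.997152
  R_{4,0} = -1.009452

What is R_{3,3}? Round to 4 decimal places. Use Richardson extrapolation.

Richardson extrapolation on the trapezoidal column (denominator 4−1=3):
R_{1,1} = (4·(-0.758654) − (-2.190081)) / 3 = -0.281512
R_{2,1} = -0.948077 + (-0.948077 − (-0.758654))/3 = -1.011218
R_{3,1} = (4·(-0.997152) − (-0.948077)) / 3 = -1.013510
R_{2,2} = (16·(-1.011218) − (-0.281512)) / 15 = -1.059865
R_{3,2} = -1.013510 + (-1.013510 − (-1.011218))/15 = -1.013663
R_{3,3} = (64·(-1.013663) − (-1.059865)) / 63 = -1.012930
(Column j=1 coincides with Simpson's rule on the same nodes.)

-1.0129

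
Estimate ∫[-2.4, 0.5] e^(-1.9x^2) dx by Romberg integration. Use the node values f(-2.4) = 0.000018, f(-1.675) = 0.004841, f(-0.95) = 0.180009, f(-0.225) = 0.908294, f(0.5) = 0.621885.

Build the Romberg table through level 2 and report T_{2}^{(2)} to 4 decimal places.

T_{0}^{(0)} (trapezoid, 1 panel, h=2.9000): 0.901759
T_{1}^{(0)} (trapezoid, 2 panels, h=1.4500): 0.711893
T_{2}^{(0)} (trapezoid, 4 panels, h=0.7250): 1.017969
T_{1}^{(1)} = 0.711893 + (0.711893 − 0.901759)/3 = 0.648604
T_{2}^{(1)} = 1.017969 + (1.017969 − 0.711893)/3 = 1.119994
T_{2}^{(2)} = 1.119994 + (1.119994 − 0.648604)/15 = 1.151420

1.1514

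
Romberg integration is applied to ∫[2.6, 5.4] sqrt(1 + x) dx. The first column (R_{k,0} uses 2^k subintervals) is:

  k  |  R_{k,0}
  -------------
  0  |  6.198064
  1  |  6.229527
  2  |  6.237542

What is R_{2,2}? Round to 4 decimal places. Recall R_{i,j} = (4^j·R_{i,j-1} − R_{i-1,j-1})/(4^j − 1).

6.2402

R_{1,1} = (4·6.229527 − 6.198064) / 3 = 6.240015
R_{2,1} = (4·6.237542 − 6.229527) / 3 = 6.240214
R_{2,2} = 6.240214 + (6.240214 − 6.240015)/15 = 6.240227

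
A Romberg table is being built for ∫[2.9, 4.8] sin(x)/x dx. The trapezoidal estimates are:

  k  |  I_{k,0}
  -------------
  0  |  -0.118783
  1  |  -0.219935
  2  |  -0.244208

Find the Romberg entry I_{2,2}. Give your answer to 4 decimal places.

I_{1,1} = -0.219935 + (-0.219935 − (-0.118783))/3 = -0.253652
I_{2,1} = -0.244208 + (-0.244208 − (-0.219935))/3 = -0.252299
I_{2,2} = (16·(-0.252299) − (-0.253652)) / 15 = -0.252209

-0.2522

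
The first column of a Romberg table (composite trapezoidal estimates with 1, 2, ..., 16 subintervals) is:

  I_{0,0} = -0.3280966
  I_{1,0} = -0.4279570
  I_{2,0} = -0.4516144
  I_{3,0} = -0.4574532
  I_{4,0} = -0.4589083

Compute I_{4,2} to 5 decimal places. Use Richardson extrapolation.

-0.45939

Richardson extrapolation on the trapezoidal column (denominator 4−1=3):
I_{3,1} = -0.4574532 + (-0.4574532 − (-0.4516144))/3 = -0.4593995
I_{4,1} = -0.4589083 + (-0.4589083 − (-0.4574532))/3 = -0.4593933
I_{4,2} = -0.4593933 + (-0.4593933 − (-0.4593995))/15 = -0.4593929
(Column j=1 coincides with Simpson's rule on the same nodes.)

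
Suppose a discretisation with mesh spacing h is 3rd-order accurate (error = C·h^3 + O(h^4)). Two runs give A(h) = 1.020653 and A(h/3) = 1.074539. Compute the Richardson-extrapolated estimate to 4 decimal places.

Extrapolated value = (27·A(h/3) − A(h)) / (27 − 1)
= (27·1.074539 − 1.020653) / 26
= 27.991900 / 26 = 1.076612

1.0766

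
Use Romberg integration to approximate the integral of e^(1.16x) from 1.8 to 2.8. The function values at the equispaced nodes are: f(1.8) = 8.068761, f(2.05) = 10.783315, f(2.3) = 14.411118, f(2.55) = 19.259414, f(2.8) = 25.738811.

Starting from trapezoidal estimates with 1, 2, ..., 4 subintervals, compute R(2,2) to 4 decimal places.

15.2328

R(0,0) (trapezoid, 1 panel, h=1.0000): 16.903786
R(1,0) (trapezoid, 2 panels, h=0.5000): 15.657452
R(2,0) (trapezoid, 4 panels, h=0.2500): 15.339408
R(1,1) = 15.657452 + (15.657452 − 16.903786)/3 = 15.242007
R(2,1) = 15.339408 + (15.339408 − 15.657452)/3 = 15.233393
R(2,2) = 15.233393 + (15.233393 − 15.242007)/15 = 15.232819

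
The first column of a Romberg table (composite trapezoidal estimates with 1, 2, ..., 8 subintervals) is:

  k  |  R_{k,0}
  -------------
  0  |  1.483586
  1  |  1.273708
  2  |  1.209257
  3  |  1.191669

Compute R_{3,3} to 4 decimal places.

Richardson extrapolation on the trapezoidal column (denominator 4−1=3):
R_{1,1} = (4·1.273708 − 1.483586) / 3 = 1.203749
R_{2,1} = 1.209257 + (1.209257 − 1.273708)/3 = 1.187773
R_{3,1} = (4·1.191669 − 1.209257) / 3 = 1.185806
R_{2,2} = (16·1.187773 − 1.203749) / 15 = 1.186708
R_{3,2} = (16·1.185806 − 1.187773) / 15 = 1.185675
R_{3,3} = 1.185675 + (1.185675 − 1.186708)/63 = 1.185659

1.1857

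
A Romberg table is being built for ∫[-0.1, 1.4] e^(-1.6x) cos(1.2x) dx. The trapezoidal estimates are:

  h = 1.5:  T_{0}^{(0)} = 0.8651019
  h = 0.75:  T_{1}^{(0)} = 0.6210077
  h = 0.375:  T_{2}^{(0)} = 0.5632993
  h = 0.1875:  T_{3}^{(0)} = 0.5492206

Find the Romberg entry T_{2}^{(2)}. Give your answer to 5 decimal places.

0.54436

Richardson extrapolation on the trapezoidal column (denominator 4−1=3):
T_{1}^{(1)} = (4·0.6210077 − 0.8651019) / 3 = 0.5396430
T_{2}^{(1)} = (4·0.5632993 − 0.6210077) / 3 = 0.5440632
T_{2}^{(2)} = (16·0.5440632 − 0.5396430) / 15 = 0.5443579
(Column j=1 coincides with Simpson's rule on the same nodes.)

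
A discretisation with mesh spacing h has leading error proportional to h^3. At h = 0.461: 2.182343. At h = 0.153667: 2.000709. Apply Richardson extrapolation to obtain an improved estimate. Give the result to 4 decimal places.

1.9937

The leading error scales as h^3; refining by a factor of 3 reduces it by 3^3 = 27.
Extrapolated value = (27·A(h/3) − A(h)) / (27 − 1)
= (27·2.000709 − 2.182343) / 26
= 51.836800 / 26 = 1.993723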